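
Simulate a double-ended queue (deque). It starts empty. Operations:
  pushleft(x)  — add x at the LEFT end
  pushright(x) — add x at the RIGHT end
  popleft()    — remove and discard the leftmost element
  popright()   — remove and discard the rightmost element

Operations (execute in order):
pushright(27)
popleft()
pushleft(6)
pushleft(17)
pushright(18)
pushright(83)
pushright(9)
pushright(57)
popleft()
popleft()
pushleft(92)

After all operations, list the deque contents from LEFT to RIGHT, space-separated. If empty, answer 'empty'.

pushright(27): [27]
popleft(): []
pushleft(6): [6]
pushleft(17): [17, 6]
pushright(18): [17, 6, 18]
pushright(83): [17, 6, 18, 83]
pushright(9): [17, 6, 18, 83, 9]
pushright(57): [17, 6, 18, 83, 9, 57]
popleft(): [6, 18, 83, 9, 57]
popleft(): [18, 83, 9, 57]
pushleft(92): [92, 18, 83, 9, 57]

Answer: 92 18 83 9 57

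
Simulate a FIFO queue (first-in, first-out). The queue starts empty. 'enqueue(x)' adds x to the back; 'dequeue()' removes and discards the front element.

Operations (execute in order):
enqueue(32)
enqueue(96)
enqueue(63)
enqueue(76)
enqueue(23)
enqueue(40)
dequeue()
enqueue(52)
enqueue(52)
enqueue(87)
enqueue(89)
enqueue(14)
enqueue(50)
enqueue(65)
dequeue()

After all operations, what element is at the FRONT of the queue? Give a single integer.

enqueue(32): queue = [32]
enqueue(96): queue = [32, 96]
enqueue(63): queue = [32, 96, 63]
enqueue(76): queue = [32, 96, 63, 76]
enqueue(23): queue = [32, 96, 63, 76, 23]
enqueue(40): queue = [32, 96, 63, 76, 23, 40]
dequeue(): queue = [96, 63, 76, 23, 40]
enqueue(52): queue = [96, 63, 76, 23, 40, 52]
enqueue(52): queue = [96, 63, 76, 23, 40, 52, 52]
enqueue(87): queue = [96, 63, 76, 23, 40, 52, 52, 87]
enqueue(89): queue = [96, 63, 76, 23, 40, 52, 52, 87, 89]
enqueue(14): queue = [96, 63, 76, 23, 40, 52, 52, 87, 89, 14]
enqueue(50): queue = [96, 63, 76, 23, 40, 52, 52, 87, 89, 14, 50]
enqueue(65): queue = [96, 63, 76, 23, 40, 52, 52, 87, 89, 14, 50, 65]
dequeue(): queue = [63, 76, 23, 40, 52, 52, 87, 89, 14, 50, 65]

Answer: 63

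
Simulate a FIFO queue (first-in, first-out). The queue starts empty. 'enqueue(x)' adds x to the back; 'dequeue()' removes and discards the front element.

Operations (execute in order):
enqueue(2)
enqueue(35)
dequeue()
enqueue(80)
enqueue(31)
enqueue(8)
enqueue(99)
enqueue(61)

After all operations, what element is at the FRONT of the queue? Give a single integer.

enqueue(2): queue = [2]
enqueue(35): queue = [2, 35]
dequeue(): queue = [35]
enqueue(80): queue = [35, 80]
enqueue(31): queue = [35, 80, 31]
enqueue(8): queue = [35, 80, 31, 8]
enqueue(99): queue = [35, 80, 31, 8, 99]
enqueue(61): queue = [35, 80, 31, 8, 99, 61]

Answer: 35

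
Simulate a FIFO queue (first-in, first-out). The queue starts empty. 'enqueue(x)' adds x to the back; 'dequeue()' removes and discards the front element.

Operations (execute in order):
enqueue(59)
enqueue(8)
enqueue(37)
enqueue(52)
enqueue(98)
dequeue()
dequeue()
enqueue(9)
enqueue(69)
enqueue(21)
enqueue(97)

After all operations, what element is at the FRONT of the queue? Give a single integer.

Answer: 37

Derivation:
enqueue(59): queue = [59]
enqueue(8): queue = [59, 8]
enqueue(37): queue = [59, 8, 37]
enqueue(52): queue = [59, 8, 37, 52]
enqueue(98): queue = [59, 8, 37, 52, 98]
dequeue(): queue = [8, 37, 52, 98]
dequeue(): queue = [37, 52, 98]
enqueue(9): queue = [37, 52, 98, 9]
enqueue(69): queue = [37, 52, 98, 9, 69]
enqueue(21): queue = [37, 52, 98, 9, 69, 21]
enqueue(97): queue = [37, 52, 98, 9, 69, 21, 97]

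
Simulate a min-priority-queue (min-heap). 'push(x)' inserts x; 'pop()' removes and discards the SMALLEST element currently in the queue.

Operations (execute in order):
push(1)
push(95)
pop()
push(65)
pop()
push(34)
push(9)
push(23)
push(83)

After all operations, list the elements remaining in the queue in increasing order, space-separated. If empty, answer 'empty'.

Answer: 9 23 34 83 95

Derivation:
push(1): heap contents = [1]
push(95): heap contents = [1, 95]
pop() → 1: heap contents = [95]
push(65): heap contents = [65, 95]
pop() → 65: heap contents = [95]
push(34): heap contents = [34, 95]
push(9): heap contents = [9, 34, 95]
push(23): heap contents = [9, 23, 34, 95]
push(83): heap contents = [9, 23, 34, 83, 95]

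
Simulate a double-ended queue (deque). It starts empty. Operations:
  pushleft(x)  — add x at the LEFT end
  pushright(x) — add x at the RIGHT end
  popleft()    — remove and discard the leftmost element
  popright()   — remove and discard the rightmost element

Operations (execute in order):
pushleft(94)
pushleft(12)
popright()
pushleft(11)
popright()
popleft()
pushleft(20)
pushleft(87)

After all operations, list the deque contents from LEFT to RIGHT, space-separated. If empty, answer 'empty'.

Answer: 87 20

Derivation:
pushleft(94): [94]
pushleft(12): [12, 94]
popright(): [12]
pushleft(11): [11, 12]
popright(): [11]
popleft(): []
pushleft(20): [20]
pushleft(87): [87, 20]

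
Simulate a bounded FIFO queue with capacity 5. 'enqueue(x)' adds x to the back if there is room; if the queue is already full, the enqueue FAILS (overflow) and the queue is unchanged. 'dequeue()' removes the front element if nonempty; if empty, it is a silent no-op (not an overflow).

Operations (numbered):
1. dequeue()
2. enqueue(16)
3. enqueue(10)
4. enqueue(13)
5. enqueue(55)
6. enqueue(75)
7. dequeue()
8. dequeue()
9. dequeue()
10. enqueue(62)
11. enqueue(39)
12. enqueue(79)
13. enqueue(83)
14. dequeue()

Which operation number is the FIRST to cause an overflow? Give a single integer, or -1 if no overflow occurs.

1. dequeue(): empty, no-op, size=0
2. enqueue(16): size=1
3. enqueue(10): size=2
4. enqueue(13): size=3
5. enqueue(55): size=4
6. enqueue(75): size=5
7. dequeue(): size=4
8. dequeue(): size=3
9. dequeue(): size=2
10. enqueue(62): size=3
11. enqueue(39): size=4
12. enqueue(79): size=5
13. enqueue(83): size=5=cap → OVERFLOW (fail)
14. dequeue(): size=4

Answer: 13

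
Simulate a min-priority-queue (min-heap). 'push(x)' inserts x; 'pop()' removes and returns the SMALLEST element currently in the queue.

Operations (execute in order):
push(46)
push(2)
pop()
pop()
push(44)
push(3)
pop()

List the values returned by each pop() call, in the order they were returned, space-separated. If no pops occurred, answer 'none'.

push(46): heap contents = [46]
push(2): heap contents = [2, 46]
pop() → 2: heap contents = [46]
pop() → 46: heap contents = []
push(44): heap contents = [44]
push(3): heap contents = [3, 44]
pop() → 3: heap contents = [44]

Answer: 2 46 3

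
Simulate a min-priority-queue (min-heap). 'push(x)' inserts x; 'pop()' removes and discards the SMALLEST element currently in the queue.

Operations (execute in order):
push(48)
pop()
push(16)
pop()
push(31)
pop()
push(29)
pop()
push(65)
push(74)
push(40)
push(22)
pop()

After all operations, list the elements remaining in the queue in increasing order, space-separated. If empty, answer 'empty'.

push(48): heap contents = [48]
pop() → 48: heap contents = []
push(16): heap contents = [16]
pop() → 16: heap contents = []
push(31): heap contents = [31]
pop() → 31: heap contents = []
push(29): heap contents = [29]
pop() → 29: heap contents = []
push(65): heap contents = [65]
push(74): heap contents = [65, 74]
push(40): heap contents = [40, 65, 74]
push(22): heap contents = [22, 40, 65, 74]
pop() → 22: heap contents = [40, 65, 74]

Answer: 40 65 74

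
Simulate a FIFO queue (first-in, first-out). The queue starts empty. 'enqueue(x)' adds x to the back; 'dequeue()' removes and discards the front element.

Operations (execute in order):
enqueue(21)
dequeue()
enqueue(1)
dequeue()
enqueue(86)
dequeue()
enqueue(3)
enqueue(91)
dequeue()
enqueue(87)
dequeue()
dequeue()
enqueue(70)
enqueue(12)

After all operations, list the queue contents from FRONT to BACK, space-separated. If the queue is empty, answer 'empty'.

Answer: 70 12

Derivation:
enqueue(21): [21]
dequeue(): []
enqueue(1): [1]
dequeue(): []
enqueue(86): [86]
dequeue(): []
enqueue(3): [3]
enqueue(91): [3, 91]
dequeue(): [91]
enqueue(87): [91, 87]
dequeue(): [87]
dequeue(): []
enqueue(70): [70]
enqueue(12): [70, 12]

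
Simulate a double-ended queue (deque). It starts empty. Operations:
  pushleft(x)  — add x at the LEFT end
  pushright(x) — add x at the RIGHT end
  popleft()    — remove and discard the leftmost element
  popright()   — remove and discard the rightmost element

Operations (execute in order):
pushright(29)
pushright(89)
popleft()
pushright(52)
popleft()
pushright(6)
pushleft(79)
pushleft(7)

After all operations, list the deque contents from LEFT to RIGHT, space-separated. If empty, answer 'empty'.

Answer: 7 79 52 6

Derivation:
pushright(29): [29]
pushright(89): [29, 89]
popleft(): [89]
pushright(52): [89, 52]
popleft(): [52]
pushright(6): [52, 6]
pushleft(79): [79, 52, 6]
pushleft(7): [7, 79, 52, 6]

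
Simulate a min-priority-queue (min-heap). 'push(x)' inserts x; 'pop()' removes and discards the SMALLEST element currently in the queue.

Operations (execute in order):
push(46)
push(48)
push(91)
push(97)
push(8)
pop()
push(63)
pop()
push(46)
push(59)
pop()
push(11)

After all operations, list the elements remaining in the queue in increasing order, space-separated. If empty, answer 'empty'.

Answer: 11 48 59 63 91 97

Derivation:
push(46): heap contents = [46]
push(48): heap contents = [46, 48]
push(91): heap contents = [46, 48, 91]
push(97): heap contents = [46, 48, 91, 97]
push(8): heap contents = [8, 46, 48, 91, 97]
pop() → 8: heap contents = [46, 48, 91, 97]
push(63): heap contents = [46, 48, 63, 91, 97]
pop() → 46: heap contents = [48, 63, 91, 97]
push(46): heap contents = [46, 48, 63, 91, 97]
push(59): heap contents = [46, 48, 59, 63, 91, 97]
pop() → 46: heap contents = [48, 59, 63, 91, 97]
push(11): heap contents = [11, 48, 59, 63, 91, 97]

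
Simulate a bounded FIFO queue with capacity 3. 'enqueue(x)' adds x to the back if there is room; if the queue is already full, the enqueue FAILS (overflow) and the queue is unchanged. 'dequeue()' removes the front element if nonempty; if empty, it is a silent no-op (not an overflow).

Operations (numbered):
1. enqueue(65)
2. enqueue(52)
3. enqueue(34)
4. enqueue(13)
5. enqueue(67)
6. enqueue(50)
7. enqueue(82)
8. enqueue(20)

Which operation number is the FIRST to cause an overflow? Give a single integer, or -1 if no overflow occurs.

1. enqueue(65): size=1
2. enqueue(52): size=2
3. enqueue(34): size=3
4. enqueue(13): size=3=cap → OVERFLOW (fail)
5. enqueue(67): size=3=cap → OVERFLOW (fail)
6. enqueue(50): size=3=cap → OVERFLOW (fail)
7. enqueue(82): size=3=cap → OVERFLOW (fail)
8. enqueue(20): size=3=cap → OVERFLOW (fail)

Answer: 4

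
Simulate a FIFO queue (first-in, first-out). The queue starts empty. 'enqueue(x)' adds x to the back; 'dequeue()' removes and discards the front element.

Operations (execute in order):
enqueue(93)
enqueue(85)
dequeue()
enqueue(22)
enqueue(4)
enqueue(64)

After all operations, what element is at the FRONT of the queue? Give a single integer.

enqueue(93): queue = [93]
enqueue(85): queue = [93, 85]
dequeue(): queue = [85]
enqueue(22): queue = [85, 22]
enqueue(4): queue = [85, 22, 4]
enqueue(64): queue = [85, 22, 4, 64]

Answer: 85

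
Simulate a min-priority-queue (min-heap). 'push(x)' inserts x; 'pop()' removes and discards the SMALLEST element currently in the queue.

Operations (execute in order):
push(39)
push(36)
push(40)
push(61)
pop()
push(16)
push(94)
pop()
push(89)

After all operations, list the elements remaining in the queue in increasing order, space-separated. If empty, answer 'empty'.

push(39): heap contents = [39]
push(36): heap contents = [36, 39]
push(40): heap contents = [36, 39, 40]
push(61): heap contents = [36, 39, 40, 61]
pop() → 36: heap contents = [39, 40, 61]
push(16): heap contents = [16, 39, 40, 61]
push(94): heap contents = [16, 39, 40, 61, 94]
pop() → 16: heap contents = [39, 40, 61, 94]
push(89): heap contents = [39, 40, 61, 89, 94]

Answer: 39 40 61 89 94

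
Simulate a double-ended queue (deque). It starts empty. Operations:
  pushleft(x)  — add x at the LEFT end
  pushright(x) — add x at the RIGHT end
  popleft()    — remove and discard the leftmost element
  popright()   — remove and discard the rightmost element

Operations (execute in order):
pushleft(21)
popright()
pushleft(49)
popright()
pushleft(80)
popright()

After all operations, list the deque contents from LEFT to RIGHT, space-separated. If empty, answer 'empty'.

pushleft(21): [21]
popright(): []
pushleft(49): [49]
popright(): []
pushleft(80): [80]
popright(): []

Answer: empty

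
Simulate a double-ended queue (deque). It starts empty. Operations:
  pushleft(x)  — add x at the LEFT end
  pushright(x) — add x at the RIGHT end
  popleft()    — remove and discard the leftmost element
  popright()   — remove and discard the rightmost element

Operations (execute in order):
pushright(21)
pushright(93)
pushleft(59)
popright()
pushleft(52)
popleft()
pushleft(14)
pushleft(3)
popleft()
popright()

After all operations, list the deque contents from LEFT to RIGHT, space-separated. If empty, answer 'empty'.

pushright(21): [21]
pushright(93): [21, 93]
pushleft(59): [59, 21, 93]
popright(): [59, 21]
pushleft(52): [52, 59, 21]
popleft(): [59, 21]
pushleft(14): [14, 59, 21]
pushleft(3): [3, 14, 59, 21]
popleft(): [14, 59, 21]
popright(): [14, 59]

Answer: 14 59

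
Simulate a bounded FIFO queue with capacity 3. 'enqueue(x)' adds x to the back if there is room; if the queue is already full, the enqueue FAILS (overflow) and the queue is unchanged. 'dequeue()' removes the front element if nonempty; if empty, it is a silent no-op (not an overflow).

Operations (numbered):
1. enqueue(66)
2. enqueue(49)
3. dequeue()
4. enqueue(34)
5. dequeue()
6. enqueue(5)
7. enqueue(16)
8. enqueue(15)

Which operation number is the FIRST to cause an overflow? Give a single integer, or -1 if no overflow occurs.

1. enqueue(66): size=1
2. enqueue(49): size=2
3. dequeue(): size=1
4. enqueue(34): size=2
5. dequeue(): size=1
6. enqueue(5): size=2
7. enqueue(16): size=3
8. enqueue(15): size=3=cap → OVERFLOW (fail)

Answer: 8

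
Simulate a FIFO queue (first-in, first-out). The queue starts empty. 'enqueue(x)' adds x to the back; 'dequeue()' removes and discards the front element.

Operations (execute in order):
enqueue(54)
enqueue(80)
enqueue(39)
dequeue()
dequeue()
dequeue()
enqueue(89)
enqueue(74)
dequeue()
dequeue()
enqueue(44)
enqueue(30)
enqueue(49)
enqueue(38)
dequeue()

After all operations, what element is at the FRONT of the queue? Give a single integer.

enqueue(54): queue = [54]
enqueue(80): queue = [54, 80]
enqueue(39): queue = [54, 80, 39]
dequeue(): queue = [80, 39]
dequeue(): queue = [39]
dequeue(): queue = []
enqueue(89): queue = [89]
enqueue(74): queue = [89, 74]
dequeue(): queue = [74]
dequeue(): queue = []
enqueue(44): queue = [44]
enqueue(30): queue = [44, 30]
enqueue(49): queue = [44, 30, 49]
enqueue(38): queue = [44, 30, 49, 38]
dequeue(): queue = [30, 49, 38]

Answer: 30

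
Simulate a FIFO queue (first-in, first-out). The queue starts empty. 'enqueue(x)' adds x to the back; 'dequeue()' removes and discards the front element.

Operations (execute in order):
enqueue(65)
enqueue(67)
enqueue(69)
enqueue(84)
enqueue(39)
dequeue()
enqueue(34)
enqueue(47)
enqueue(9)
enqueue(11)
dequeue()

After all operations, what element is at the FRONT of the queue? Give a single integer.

enqueue(65): queue = [65]
enqueue(67): queue = [65, 67]
enqueue(69): queue = [65, 67, 69]
enqueue(84): queue = [65, 67, 69, 84]
enqueue(39): queue = [65, 67, 69, 84, 39]
dequeue(): queue = [67, 69, 84, 39]
enqueue(34): queue = [67, 69, 84, 39, 34]
enqueue(47): queue = [67, 69, 84, 39, 34, 47]
enqueue(9): queue = [67, 69, 84, 39, 34, 47, 9]
enqueue(11): queue = [67, 69, 84, 39, 34, 47, 9, 11]
dequeue(): queue = [69, 84, 39, 34, 47, 9, 11]

Answer: 69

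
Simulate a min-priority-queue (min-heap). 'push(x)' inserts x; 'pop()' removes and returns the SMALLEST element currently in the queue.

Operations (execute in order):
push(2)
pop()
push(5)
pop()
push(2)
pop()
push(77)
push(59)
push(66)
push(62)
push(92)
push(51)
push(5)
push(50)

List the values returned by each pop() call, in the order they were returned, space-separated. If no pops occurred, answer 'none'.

push(2): heap contents = [2]
pop() → 2: heap contents = []
push(5): heap contents = [5]
pop() → 5: heap contents = []
push(2): heap contents = [2]
pop() → 2: heap contents = []
push(77): heap contents = [77]
push(59): heap contents = [59, 77]
push(66): heap contents = [59, 66, 77]
push(62): heap contents = [59, 62, 66, 77]
push(92): heap contents = [59, 62, 66, 77, 92]
push(51): heap contents = [51, 59, 62, 66, 77, 92]
push(5): heap contents = [5, 51, 59, 62, 66, 77, 92]
push(50): heap contents = [5, 50, 51, 59, 62, 66, 77, 92]

Answer: 2 5 2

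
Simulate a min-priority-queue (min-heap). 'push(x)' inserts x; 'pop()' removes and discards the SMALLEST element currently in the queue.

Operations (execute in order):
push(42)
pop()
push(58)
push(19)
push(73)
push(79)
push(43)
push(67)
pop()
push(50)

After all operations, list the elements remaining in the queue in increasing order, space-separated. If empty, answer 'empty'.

Answer: 43 50 58 67 73 79

Derivation:
push(42): heap contents = [42]
pop() → 42: heap contents = []
push(58): heap contents = [58]
push(19): heap contents = [19, 58]
push(73): heap contents = [19, 58, 73]
push(79): heap contents = [19, 58, 73, 79]
push(43): heap contents = [19, 43, 58, 73, 79]
push(67): heap contents = [19, 43, 58, 67, 73, 79]
pop() → 19: heap contents = [43, 58, 67, 73, 79]
push(50): heap contents = [43, 50, 58, 67, 73, 79]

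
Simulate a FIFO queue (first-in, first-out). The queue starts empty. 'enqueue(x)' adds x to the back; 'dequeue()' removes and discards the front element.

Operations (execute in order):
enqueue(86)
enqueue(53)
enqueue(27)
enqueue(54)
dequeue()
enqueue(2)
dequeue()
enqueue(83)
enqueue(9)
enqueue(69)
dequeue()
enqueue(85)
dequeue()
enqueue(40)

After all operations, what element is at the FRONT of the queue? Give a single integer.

Answer: 2

Derivation:
enqueue(86): queue = [86]
enqueue(53): queue = [86, 53]
enqueue(27): queue = [86, 53, 27]
enqueue(54): queue = [86, 53, 27, 54]
dequeue(): queue = [53, 27, 54]
enqueue(2): queue = [53, 27, 54, 2]
dequeue(): queue = [27, 54, 2]
enqueue(83): queue = [27, 54, 2, 83]
enqueue(9): queue = [27, 54, 2, 83, 9]
enqueue(69): queue = [27, 54, 2, 83, 9, 69]
dequeue(): queue = [54, 2, 83, 9, 69]
enqueue(85): queue = [54, 2, 83, 9, 69, 85]
dequeue(): queue = [2, 83, 9, 69, 85]
enqueue(40): queue = [2, 83, 9, 69, 85, 40]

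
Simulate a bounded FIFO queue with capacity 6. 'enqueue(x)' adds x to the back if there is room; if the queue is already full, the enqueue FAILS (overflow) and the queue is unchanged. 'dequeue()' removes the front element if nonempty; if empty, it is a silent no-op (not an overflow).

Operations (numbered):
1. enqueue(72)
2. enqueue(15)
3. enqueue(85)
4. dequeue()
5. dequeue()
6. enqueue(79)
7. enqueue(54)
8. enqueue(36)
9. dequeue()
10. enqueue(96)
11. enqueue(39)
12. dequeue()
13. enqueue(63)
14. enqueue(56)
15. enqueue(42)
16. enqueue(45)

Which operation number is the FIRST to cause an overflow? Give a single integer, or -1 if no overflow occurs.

1. enqueue(72): size=1
2. enqueue(15): size=2
3. enqueue(85): size=3
4. dequeue(): size=2
5. dequeue(): size=1
6. enqueue(79): size=2
7. enqueue(54): size=3
8. enqueue(36): size=4
9. dequeue(): size=3
10. enqueue(96): size=4
11. enqueue(39): size=5
12. dequeue(): size=4
13. enqueue(63): size=5
14. enqueue(56): size=6
15. enqueue(42): size=6=cap → OVERFLOW (fail)
16. enqueue(45): size=6=cap → OVERFLOW (fail)

Answer: 15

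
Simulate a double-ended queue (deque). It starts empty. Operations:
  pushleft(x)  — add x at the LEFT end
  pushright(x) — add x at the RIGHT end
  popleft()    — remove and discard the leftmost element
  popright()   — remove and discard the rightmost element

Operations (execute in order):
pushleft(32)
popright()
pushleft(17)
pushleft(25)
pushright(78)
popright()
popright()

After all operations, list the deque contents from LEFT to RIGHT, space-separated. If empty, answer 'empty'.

Answer: 25

Derivation:
pushleft(32): [32]
popright(): []
pushleft(17): [17]
pushleft(25): [25, 17]
pushright(78): [25, 17, 78]
popright(): [25, 17]
popright(): [25]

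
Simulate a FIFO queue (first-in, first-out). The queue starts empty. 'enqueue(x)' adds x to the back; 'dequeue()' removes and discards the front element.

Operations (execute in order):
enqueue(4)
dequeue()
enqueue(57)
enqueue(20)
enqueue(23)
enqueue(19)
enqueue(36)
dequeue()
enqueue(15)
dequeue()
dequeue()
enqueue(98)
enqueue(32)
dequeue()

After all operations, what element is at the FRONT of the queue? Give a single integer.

enqueue(4): queue = [4]
dequeue(): queue = []
enqueue(57): queue = [57]
enqueue(20): queue = [57, 20]
enqueue(23): queue = [57, 20, 23]
enqueue(19): queue = [57, 20, 23, 19]
enqueue(36): queue = [57, 20, 23, 19, 36]
dequeue(): queue = [20, 23, 19, 36]
enqueue(15): queue = [20, 23, 19, 36, 15]
dequeue(): queue = [23, 19, 36, 15]
dequeue(): queue = [19, 36, 15]
enqueue(98): queue = [19, 36, 15, 98]
enqueue(32): queue = [19, 36, 15, 98, 32]
dequeue(): queue = [36, 15, 98, 32]

Answer: 36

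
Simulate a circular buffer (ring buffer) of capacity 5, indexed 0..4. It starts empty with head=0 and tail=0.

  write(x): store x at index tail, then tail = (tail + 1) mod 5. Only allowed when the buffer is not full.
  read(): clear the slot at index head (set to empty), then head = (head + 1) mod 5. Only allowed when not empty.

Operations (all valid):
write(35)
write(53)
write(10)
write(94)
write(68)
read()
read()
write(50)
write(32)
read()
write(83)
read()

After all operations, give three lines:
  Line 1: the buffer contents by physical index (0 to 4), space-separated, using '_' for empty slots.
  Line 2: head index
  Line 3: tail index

write(35): buf=[35 _ _ _ _], head=0, tail=1, size=1
write(53): buf=[35 53 _ _ _], head=0, tail=2, size=2
write(10): buf=[35 53 10 _ _], head=0, tail=3, size=3
write(94): buf=[35 53 10 94 _], head=0, tail=4, size=4
write(68): buf=[35 53 10 94 68], head=0, tail=0, size=5
read(): buf=[_ 53 10 94 68], head=1, tail=0, size=4
read(): buf=[_ _ 10 94 68], head=2, tail=0, size=3
write(50): buf=[50 _ 10 94 68], head=2, tail=1, size=4
write(32): buf=[50 32 10 94 68], head=2, tail=2, size=5
read(): buf=[50 32 _ 94 68], head=3, tail=2, size=4
write(83): buf=[50 32 83 94 68], head=3, tail=3, size=5
read(): buf=[50 32 83 _ 68], head=4, tail=3, size=4

Answer: 50 32 83 _ 68
4
3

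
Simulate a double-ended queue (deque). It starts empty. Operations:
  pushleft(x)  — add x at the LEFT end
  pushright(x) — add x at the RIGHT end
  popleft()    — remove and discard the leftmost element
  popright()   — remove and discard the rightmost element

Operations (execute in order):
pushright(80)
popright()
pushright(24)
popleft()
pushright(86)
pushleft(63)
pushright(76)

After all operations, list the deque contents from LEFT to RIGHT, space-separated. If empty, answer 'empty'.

Answer: 63 86 76

Derivation:
pushright(80): [80]
popright(): []
pushright(24): [24]
popleft(): []
pushright(86): [86]
pushleft(63): [63, 86]
pushright(76): [63, 86, 76]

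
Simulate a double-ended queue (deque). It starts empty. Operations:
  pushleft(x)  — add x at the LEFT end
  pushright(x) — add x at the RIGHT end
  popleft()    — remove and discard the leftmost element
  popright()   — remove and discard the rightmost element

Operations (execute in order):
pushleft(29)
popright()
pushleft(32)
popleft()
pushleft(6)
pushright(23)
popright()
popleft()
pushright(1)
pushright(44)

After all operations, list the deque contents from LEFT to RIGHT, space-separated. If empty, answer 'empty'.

Answer: 1 44

Derivation:
pushleft(29): [29]
popright(): []
pushleft(32): [32]
popleft(): []
pushleft(6): [6]
pushright(23): [6, 23]
popright(): [6]
popleft(): []
pushright(1): [1]
pushright(44): [1, 44]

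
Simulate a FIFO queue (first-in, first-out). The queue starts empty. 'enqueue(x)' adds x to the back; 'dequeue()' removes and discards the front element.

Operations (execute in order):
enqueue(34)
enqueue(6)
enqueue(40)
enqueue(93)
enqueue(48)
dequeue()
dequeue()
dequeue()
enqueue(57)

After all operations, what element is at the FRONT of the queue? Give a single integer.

Answer: 93

Derivation:
enqueue(34): queue = [34]
enqueue(6): queue = [34, 6]
enqueue(40): queue = [34, 6, 40]
enqueue(93): queue = [34, 6, 40, 93]
enqueue(48): queue = [34, 6, 40, 93, 48]
dequeue(): queue = [6, 40, 93, 48]
dequeue(): queue = [40, 93, 48]
dequeue(): queue = [93, 48]
enqueue(57): queue = [93, 48, 57]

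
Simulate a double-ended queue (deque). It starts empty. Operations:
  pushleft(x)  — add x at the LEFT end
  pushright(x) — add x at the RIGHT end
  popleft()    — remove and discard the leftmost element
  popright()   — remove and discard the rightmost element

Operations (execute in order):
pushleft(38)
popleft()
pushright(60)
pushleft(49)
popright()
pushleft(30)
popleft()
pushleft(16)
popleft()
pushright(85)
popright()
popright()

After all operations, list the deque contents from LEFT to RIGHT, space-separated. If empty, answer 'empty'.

pushleft(38): [38]
popleft(): []
pushright(60): [60]
pushleft(49): [49, 60]
popright(): [49]
pushleft(30): [30, 49]
popleft(): [49]
pushleft(16): [16, 49]
popleft(): [49]
pushright(85): [49, 85]
popright(): [49]
popright(): []

Answer: empty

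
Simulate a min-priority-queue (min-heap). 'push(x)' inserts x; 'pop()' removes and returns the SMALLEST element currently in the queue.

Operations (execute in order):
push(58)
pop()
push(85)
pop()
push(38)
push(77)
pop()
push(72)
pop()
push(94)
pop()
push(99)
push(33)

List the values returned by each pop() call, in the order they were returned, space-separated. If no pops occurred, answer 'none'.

push(58): heap contents = [58]
pop() → 58: heap contents = []
push(85): heap contents = [85]
pop() → 85: heap contents = []
push(38): heap contents = [38]
push(77): heap contents = [38, 77]
pop() → 38: heap contents = [77]
push(72): heap contents = [72, 77]
pop() → 72: heap contents = [77]
push(94): heap contents = [77, 94]
pop() → 77: heap contents = [94]
push(99): heap contents = [94, 99]
push(33): heap contents = [33, 94, 99]

Answer: 58 85 38 72 77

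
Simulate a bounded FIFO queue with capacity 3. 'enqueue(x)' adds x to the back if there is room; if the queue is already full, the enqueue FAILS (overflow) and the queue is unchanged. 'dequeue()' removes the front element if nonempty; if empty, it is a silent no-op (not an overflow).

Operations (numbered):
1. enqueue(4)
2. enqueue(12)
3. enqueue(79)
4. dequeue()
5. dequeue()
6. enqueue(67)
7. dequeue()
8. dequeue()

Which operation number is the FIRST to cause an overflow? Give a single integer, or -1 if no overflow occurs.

Answer: -1

Derivation:
1. enqueue(4): size=1
2. enqueue(12): size=2
3. enqueue(79): size=3
4. dequeue(): size=2
5. dequeue(): size=1
6. enqueue(67): size=2
7. dequeue(): size=1
8. dequeue(): size=0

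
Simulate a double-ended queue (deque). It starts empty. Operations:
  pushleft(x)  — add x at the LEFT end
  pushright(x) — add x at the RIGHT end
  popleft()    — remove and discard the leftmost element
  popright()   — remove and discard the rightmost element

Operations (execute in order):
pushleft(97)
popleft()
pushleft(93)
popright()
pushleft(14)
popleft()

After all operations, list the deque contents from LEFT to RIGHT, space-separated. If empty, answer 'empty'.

pushleft(97): [97]
popleft(): []
pushleft(93): [93]
popright(): []
pushleft(14): [14]
popleft(): []

Answer: empty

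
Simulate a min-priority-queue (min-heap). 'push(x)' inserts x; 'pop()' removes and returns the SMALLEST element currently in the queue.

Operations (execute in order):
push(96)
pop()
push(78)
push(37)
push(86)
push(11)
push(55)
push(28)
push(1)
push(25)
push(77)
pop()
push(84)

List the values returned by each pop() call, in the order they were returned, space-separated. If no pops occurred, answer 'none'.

push(96): heap contents = [96]
pop() → 96: heap contents = []
push(78): heap contents = [78]
push(37): heap contents = [37, 78]
push(86): heap contents = [37, 78, 86]
push(11): heap contents = [11, 37, 78, 86]
push(55): heap contents = [11, 37, 55, 78, 86]
push(28): heap contents = [11, 28, 37, 55, 78, 86]
push(1): heap contents = [1, 11, 28, 37, 55, 78, 86]
push(25): heap contents = [1, 11, 25, 28, 37, 55, 78, 86]
push(77): heap contents = [1, 11, 25, 28, 37, 55, 77, 78, 86]
pop() → 1: heap contents = [11, 25, 28, 37, 55, 77, 78, 86]
push(84): heap contents = [11, 25, 28, 37, 55, 77, 78, 84, 86]

Answer: 96 1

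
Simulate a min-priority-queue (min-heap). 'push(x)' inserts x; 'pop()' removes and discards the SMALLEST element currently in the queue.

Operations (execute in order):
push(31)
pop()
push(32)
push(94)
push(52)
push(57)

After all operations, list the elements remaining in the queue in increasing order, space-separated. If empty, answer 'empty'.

push(31): heap contents = [31]
pop() → 31: heap contents = []
push(32): heap contents = [32]
push(94): heap contents = [32, 94]
push(52): heap contents = [32, 52, 94]
push(57): heap contents = [32, 52, 57, 94]

Answer: 32 52 57 94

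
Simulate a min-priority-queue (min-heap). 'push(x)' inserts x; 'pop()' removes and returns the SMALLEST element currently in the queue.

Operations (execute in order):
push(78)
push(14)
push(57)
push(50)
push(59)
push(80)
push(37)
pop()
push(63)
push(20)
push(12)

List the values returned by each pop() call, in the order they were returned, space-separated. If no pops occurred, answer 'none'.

push(78): heap contents = [78]
push(14): heap contents = [14, 78]
push(57): heap contents = [14, 57, 78]
push(50): heap contents = [14, 50, 57, 78]
push(59): heap contents = [14, 50, 57, 59, 78]
push(80): heap contents = [14, 50, 57, 59, 78, 80]
push(37): heap contents = [14, 37, 50, 57, 59, 78, 80]
pop() → 14: heap contents = [37, 50, 57, 59, 78, 80]
push(63): heap contents = [37, 50, 57, 59, 63, 78, 80]
push(20): heap contents = [20, 37, 50, 57, 59, 63, 78, 80]
push(12): heap contents = [12, 20, 37, 50, 57, 59, 63, 78, 80]

Answer: 14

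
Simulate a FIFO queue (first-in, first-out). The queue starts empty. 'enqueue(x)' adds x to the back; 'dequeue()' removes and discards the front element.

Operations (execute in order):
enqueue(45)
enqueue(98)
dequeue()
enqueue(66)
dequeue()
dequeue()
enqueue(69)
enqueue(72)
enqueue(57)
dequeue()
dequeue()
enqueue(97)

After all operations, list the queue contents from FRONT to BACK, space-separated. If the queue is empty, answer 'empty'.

enqueue(45): [45]
enqueue(98): [45, 98]
dequeue(): [98]
enqueue(66): [98, 66]
dequeue(): [66]
dequeue(): []
enqueue(69): [69]
enqueue(72): [69, 72]
enqueue(57): [69, 72, 57]
dequeue(): [72, 57]
dequeue(): [57]
enqueue(97): [57, 97]

Answer: 57 97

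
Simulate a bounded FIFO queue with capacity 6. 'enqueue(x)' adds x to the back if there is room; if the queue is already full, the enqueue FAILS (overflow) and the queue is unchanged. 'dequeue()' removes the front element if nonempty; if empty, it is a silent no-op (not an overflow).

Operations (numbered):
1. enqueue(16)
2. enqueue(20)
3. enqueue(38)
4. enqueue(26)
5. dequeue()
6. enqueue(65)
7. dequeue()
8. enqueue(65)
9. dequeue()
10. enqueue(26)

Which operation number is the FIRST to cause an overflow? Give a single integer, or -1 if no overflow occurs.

Answer: -1

Derivation:
1. enqueue(16): size=1
2. enqueue(20): size=2
3. enqueue(38): size=3
4. enqueue(26): size=4
5. dequeue(): size=3
6. enqueue(65): size=4
7. dequeue(): size=3
8. enqueue(65): size=4
9. dequeue(): size=3
10. enqueue(26): size=4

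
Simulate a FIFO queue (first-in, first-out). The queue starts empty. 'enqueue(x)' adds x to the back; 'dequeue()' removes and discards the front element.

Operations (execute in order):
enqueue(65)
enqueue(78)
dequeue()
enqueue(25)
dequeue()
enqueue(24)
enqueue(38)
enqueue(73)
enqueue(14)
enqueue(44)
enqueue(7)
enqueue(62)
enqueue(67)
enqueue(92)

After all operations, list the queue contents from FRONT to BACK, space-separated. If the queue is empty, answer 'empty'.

Answer: 25 24 38 73 14 44 7 62 67 92

Derivation:
enqueue(65): [65]
enqueue(78): [65, 78]
dequeue(): [78]
enqueue(25): [78, 25]
dequeue(): [25]
enqueue(24): [25, 24]
enqueue(38): [25, 24, 38]
enqueue(73): [25, 24, 38, 73]
enqueue(14): [25, 24, 38, 73, 14]
enqueue(44): [25, 24, 38, 73, 14, 44]
enqueue(7): [25, 24, 38, 73, 14, 44, 7]
enqueue(62): [25, 24, 38, 73, 14, 44, 7, 62]
enqueue(67): [25, 24, 38, 73, 14, 44, 7, 62, 67]
enqueue(92): [25, 24, 38, 73, 14, 44, 7, 62, 67, 92]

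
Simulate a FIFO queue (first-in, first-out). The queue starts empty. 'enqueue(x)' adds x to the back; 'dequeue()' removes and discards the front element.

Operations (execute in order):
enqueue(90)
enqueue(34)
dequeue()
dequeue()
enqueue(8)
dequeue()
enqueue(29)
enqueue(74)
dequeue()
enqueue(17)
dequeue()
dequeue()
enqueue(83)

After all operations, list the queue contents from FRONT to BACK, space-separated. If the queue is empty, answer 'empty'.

Answer: 83

Derivation:
enqueue(90): [90]
enqueue(34): [90, 34]
dequeue(): [34]
dequeue(): []
enqueue(8): [8]
dequeue(): []
enqueue(29): [29]
enqueue(74): [29, 74]
dequeue(): [74]
enqueue(17): [74, 17]
dequeue(): [17]
dequeue(): []
enqueue(83): [83]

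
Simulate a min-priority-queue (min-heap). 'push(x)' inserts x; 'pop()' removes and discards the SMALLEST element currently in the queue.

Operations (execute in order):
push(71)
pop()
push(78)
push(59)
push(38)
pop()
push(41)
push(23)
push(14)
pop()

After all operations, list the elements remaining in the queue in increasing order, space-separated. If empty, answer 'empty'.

push(71): heap contents = [71]
pop() → 71: heap contents = []
push(78): heap contents = [78]
push(59): heap contents = [59, 78]
push(38): heap contents = [38, 59, 78]
pop() → 38: heap contents = [59, 78]
push(41): heap contents = [41, 59, 78]
push(23): heap contents = [23, 41, 59, 78]
push(14): heap contents = [14, 23, 41, 59, 78]
pop() → 14: heap contents = [23, 41, 59, 78]

Answer: 23 41 59 78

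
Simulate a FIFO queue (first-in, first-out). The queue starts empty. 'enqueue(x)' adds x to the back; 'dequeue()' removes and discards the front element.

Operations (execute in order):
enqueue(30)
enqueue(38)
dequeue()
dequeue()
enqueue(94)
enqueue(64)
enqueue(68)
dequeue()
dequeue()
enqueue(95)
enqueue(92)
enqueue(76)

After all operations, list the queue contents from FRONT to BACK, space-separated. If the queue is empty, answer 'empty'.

Answer: 68 95 92 76

Derivation:
enqueue(30): [30]
enqueue(38): [30, 38]
dequeue(): [38]
dequeue(): []
enqueue(94): [94]
enqueue(64): [94, 64]
enqueue(68): [94, 64, 68]
dequeue(): [64, 68]
dequeue(): [68]
enqueue(95): [68, 95]
enqueue(92): [68, 95, 92]
enqueue(76): [68, 95, 92, 76]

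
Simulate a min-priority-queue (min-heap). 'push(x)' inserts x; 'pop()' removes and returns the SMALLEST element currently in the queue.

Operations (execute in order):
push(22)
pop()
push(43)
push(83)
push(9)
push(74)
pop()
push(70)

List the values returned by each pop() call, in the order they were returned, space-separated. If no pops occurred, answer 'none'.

push(22): heap contents = [22]
pop() → 22: heap contents = []
push(43): heap contents = [43]
push(83): heap contents = [43, 83]
push(9): heap contents = [9, 43, 83]
push(74): heap contents = [9, 43, 74, 83]
pop() → 9: heap contents = [43, 74, 83]
push(70): heap contents = [43, 70, 74, 83]

Answer: 22 9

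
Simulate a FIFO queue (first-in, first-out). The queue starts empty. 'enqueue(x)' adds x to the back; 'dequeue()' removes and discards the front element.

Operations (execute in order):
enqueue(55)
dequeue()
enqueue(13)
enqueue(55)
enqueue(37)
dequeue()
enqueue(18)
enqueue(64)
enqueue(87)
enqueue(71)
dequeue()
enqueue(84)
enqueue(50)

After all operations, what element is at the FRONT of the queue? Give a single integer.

Answer: 37

Derivation:
enqueue(55): queue = [55]
dequeue(): queue = []
enqueue(13): queue = [13]
enqueue(55): queue = [13, 55]
enqueue(37): queue = [13, 55, 37]
dequeue(): queue = [55, 37]
enqueue(18): queue = [55, 37, 18]
enqueue(64): queue = [55, 37, 18, 64]
enqueue(87): queue = [55, 37, 18, 64, 87]
enqueue(71): queue = [55, 37, 18, 64, 87, 71]
dequeue(): queue = [37, 18, 64, 87, 71]
enqueue(84): queue = [37, 18, 64, 87, 71, 84]
enqueue(50): queue = [37, 18, 64, 87, 71, 84, 50]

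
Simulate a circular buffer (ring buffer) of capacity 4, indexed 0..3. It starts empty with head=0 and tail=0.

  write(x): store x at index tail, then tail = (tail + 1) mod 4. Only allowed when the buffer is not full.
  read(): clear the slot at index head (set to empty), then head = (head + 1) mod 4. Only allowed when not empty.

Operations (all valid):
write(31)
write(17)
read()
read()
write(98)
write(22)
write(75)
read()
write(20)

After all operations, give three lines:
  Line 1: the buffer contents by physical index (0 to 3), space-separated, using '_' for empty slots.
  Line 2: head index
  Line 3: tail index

write(31): buf=[31 _ _ _], head=0, tail=1, size=1
write(17): buf=[31 17 _ _], head=0, tail=2, size=2
read(): buf=[_ 17 _ _], head=1, tail=2, size=1
read(): buf=[_ _ _ _], head=2, tail=2, size=0
write(98): buf=[_ _ 98 _], head=2, tail=3, size=1
write(22): buf=[_ _ 98 22], head=2, tail=0, size=2
write(75): buf=[75 _ 98 22], head=2, tail=1, size=3
read(): buf=[75 _ _ 22], head=3, tail=1, size=2
write(20): buf=[75 20 _ 22], head=3, tail=2, size=3

Answer: 75 20 _ 22
3
2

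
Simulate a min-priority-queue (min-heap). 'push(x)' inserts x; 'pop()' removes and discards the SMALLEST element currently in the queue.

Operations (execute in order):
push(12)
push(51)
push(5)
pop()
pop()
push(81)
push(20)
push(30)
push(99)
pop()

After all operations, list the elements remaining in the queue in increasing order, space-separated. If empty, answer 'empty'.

Answer: 30 51 81 99

Derivation:
push(12): heap contents = [12]
push(51): heap contents = [12, 51]
push(5): heap contents = [5, 12, 51]
pop() → 5: heap contents = [12, 51]
pop() → 12: heap contents = [51]
push(81): heap contents = [51, 81]
push(20): heap contents = [20, 51, 81]
push(30): heap contents = [20, 30, 51, 81]
push(99): heap contents = [20, 30, 51, 81, 99]
pop() → 20: heap contents = [30, 51, 81, 99]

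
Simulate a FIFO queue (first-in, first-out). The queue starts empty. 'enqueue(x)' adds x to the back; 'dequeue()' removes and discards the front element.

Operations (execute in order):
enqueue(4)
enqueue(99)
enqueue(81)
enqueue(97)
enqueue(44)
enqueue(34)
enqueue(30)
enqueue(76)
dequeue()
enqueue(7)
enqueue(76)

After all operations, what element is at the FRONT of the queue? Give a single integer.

Answer: 99

Derivation:
enqueue(4): queue = [4]
enqueue(99): queue = [4, 99]
enqueue(81): queue = [4, 99, 81]
enqueue(97): queue = [4, 99, 81, 97]
enqueue(44): queue = [4, 99, 81, 97, 44]
enqueue(34): queue = [4, 99, 81, 97, 44, 34]
enqueue(30): queue = [4, 99, 81, 97, 44, 34, 30]
enqueue(76): queue = [4, 99, 81, 97, 44, 34, 30, 76]
dequeue(): queue = [99, 81, 97, 44, 34, 30, 76]
enqueue(7): queue = [99, 81, 97, 44, 34, 30, 76, 7]
enqueue(76): queue = [99, 81, 97, 44, 34, 30, 76, 7, 76]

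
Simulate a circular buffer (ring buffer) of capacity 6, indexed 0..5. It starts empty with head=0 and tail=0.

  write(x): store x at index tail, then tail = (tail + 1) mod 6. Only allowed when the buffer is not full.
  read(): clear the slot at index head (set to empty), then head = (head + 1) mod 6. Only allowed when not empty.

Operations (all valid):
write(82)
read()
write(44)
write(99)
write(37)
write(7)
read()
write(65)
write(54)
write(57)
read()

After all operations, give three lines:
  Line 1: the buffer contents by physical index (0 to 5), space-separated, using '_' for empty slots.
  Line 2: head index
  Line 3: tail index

write(82): buf=[82 _ _ _ _ _], head=0, tail=1, size=1
read(): buf=[_ _ _ _ _ _], head=1, tail=1, size=0
write(44): buf=[_ 44 _ _ _ _], head=1, tail=2, size=1
write(99): buf=[_ 44 99 _ _ _], head=1, tail=3, size=2
write(37): buf=[_ 44 99 37 _ _], head=1, tail=4, size=3
write(7): buf=[_ 44 99 37 7 _], head=1, tail=5, size=4
read(): buf=[_ _ 99 37 7 _], head=2, tail=5, size=3
write(65): buf=[_ _ 99 37 7 65], head=2, tail=0, size=4
write(54): buf=[54 _ 99 37 7 65], head=2, tail=1, size=5
write(57): buf=[54 57 99 37 7 65], head=2, tail=2, size=6
read(): buf=[54 57 _ 37 7 65], head=3, tail=2, size=5

Answer: 54 57 _ 37 7 65
3
2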